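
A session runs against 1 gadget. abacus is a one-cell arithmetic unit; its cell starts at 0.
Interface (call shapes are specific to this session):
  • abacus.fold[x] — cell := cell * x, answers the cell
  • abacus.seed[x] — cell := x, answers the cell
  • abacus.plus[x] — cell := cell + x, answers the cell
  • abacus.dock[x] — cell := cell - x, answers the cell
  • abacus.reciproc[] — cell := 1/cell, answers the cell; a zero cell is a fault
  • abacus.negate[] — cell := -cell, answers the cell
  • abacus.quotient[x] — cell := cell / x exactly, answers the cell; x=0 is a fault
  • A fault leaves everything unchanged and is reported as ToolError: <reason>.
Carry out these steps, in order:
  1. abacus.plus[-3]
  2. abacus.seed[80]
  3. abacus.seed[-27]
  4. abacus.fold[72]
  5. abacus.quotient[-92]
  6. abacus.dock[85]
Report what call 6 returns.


;; abacus.plus(x='-3') -> -3
;; abacus.seed(x='80') -> 80
;; abacus.seed(x='-27') -> -27
;; abacus.fold(x='72') -> -1944
;; abacus.quotient(x='-92') -> 486/23
;; abacus.dock(x='85') -> -1469/23

Answer: -1469/23


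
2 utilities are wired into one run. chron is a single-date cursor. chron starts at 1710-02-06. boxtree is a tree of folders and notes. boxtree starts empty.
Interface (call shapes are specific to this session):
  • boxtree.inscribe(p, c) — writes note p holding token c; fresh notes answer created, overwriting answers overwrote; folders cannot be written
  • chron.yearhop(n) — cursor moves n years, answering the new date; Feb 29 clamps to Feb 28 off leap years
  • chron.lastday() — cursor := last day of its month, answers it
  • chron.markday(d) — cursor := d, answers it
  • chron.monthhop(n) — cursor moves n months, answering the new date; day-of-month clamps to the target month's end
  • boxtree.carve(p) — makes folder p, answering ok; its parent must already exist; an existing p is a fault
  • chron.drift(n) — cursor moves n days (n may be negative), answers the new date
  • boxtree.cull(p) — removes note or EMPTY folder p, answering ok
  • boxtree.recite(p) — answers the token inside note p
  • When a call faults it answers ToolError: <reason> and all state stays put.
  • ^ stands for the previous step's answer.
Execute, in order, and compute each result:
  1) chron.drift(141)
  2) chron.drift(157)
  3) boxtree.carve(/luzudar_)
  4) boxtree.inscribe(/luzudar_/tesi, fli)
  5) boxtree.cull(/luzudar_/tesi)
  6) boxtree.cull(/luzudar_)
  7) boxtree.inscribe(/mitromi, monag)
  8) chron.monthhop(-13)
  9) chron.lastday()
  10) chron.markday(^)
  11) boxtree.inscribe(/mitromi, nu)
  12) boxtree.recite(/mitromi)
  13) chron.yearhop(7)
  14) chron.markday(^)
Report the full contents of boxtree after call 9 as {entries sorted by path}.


I try chron.drift on n→141, giving 1710-06-27.
I use chron.drift on n→157, and get 1710-12-01.
I call boxtree.carve on p→/luzudar_, — result: ok.
Invoking boxtree.inscribe on p→/luzudar_/tesi, c→fli, and observe created.
Now I run boxtree.cull on p→/luzudar_/tesi, and get ok.
I use boxtree.cull on p→/luzudar_, and observe ok.
I invoke boxtree.inscribe on p→/mitromi, c→monag, and see created.
I use chron.monthhop on n→-13, yielding 1709-11-01.
I run chron.lastday, giving 1709-11-30.
I use chron.markday on d→^: 1709-11-30.
Using boxtree.inscribe on p→/mitromi, c→nu, and observe overwrote.
I call boxtree.recite on p→/mitromi, which returns nu.
Calling chron.yearhop on n→7: 1716-11-30.
Using chron.markday on d→^, and see 1716-11-30.

Answer: {mitromi=monag}


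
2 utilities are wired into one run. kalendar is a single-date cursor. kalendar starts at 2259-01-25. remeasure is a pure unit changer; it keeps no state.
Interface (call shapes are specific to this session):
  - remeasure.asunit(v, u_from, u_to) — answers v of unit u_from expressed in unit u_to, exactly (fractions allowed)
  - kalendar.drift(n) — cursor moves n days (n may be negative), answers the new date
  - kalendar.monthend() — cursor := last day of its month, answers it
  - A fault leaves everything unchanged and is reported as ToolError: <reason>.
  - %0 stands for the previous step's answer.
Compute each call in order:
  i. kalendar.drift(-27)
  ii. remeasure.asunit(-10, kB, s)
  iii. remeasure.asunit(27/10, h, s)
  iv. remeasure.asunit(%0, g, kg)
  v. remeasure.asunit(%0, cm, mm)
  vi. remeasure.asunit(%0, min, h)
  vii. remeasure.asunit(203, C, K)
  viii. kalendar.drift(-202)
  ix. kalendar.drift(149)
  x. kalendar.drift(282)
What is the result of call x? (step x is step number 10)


Answer: 2259-08-15

Derivation:
! 1. kalendar.drift(-27) == 2258-12-29
! 2. remeasure.asunit(-10, kB, s) == ToolError: incompatible units
! 3. remeasure.asunit(27/10, h, s) == 9720
! 4. remeasure.asunit(%0, g, kg) == 243/25
! 5. remeasure.asunit(%0, cm, mm) == 486/5
! 6. remeasure.asunit(%0, min, h) == 81/50
! 7. remeasure.asunit(203, C, K) == 9523/20
! 8. kalendar.drift(-202) == 2258-06-10
! 9. kalendar.drift(149) == 2258-11-06
! 10. kalendar.drift(282) == 2259-08-15


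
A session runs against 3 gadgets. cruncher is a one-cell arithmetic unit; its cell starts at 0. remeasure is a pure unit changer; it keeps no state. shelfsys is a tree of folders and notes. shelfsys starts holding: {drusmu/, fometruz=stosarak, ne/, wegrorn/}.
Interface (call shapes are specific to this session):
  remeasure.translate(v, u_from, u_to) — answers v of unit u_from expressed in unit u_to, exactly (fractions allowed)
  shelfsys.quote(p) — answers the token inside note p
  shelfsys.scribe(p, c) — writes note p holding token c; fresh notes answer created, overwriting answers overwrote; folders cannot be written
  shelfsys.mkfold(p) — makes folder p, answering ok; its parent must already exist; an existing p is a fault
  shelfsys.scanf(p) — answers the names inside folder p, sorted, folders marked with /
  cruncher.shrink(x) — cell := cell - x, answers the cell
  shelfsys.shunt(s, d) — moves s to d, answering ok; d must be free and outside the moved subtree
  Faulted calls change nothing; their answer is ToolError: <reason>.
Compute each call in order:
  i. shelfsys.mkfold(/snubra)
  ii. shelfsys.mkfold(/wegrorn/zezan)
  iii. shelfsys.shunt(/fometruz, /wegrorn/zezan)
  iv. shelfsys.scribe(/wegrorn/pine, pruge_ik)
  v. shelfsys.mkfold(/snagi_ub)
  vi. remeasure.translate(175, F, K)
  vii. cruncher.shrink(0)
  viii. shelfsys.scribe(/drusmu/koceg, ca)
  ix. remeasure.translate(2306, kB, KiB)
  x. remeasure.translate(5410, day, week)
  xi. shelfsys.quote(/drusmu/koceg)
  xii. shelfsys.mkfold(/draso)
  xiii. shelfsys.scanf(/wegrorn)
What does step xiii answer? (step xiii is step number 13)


I use shelfsys.mkfold passing p='/snubra', giving ok.
Next I call shelfsys.mkfold passing p='/wegrorn/zezan', — result: ok.
I use shelfsys.shunt passing s='/fometruz', d='/wegrorn/zezan', and see ToolError: exists.
Calling shelfsys.scribe passing p='/wegrorn/pine', c='pruge_ik': created.
I try shelfsys.mkfold passing p='/snagi_ub', giving ok.
Using remeasure.translate passing v='175', u_from='F', u_to='K', — result: 63467/180.
I use cruncher.shrink passing x='0', which returns 0.
Next I call shelfsys.scribe passing p='/drusmu/koceg', c='ca', yielding created.
Calling remeasure.translate passing v='2306', u_from='kB', u_to='KiB': 144125/64.
I call remeasure.translate passing v='5410', u_from='day', u_to='week', and observe 5410/7.
Calling shelfsys.quote passing p='/drusmu/koceg', → ca.
Using shelfsys.mkfold passing p='/draso', and get ok.
I use shelfsys.scanf passing p='/wegrorn', — result: [pine, zezan/].

Answer: [pine, zezan/]


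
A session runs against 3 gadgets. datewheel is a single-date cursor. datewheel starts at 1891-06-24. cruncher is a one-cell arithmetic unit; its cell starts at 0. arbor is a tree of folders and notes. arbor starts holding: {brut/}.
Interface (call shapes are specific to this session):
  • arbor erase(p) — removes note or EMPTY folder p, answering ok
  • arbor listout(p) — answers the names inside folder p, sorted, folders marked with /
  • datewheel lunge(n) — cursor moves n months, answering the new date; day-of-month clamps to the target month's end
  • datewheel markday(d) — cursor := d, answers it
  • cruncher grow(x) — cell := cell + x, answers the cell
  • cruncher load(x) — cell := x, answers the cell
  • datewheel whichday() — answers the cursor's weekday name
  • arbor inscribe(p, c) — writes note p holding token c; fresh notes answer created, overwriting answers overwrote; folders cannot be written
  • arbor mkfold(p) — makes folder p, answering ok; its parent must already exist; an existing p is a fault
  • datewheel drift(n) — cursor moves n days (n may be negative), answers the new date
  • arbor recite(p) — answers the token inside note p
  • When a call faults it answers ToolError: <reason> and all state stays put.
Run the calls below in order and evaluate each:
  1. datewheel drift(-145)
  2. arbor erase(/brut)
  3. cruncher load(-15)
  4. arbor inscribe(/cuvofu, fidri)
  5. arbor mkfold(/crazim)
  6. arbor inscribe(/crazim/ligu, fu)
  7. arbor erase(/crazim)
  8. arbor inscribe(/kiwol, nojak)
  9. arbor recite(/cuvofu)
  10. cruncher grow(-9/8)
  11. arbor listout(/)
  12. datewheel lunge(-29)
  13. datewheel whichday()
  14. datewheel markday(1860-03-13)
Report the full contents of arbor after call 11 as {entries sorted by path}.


Act: datewheel drift[n=-145]
Obs: 1891-01-30
Act: arbor erase[p=/brut]
Obs: ok
Act: cruncher load[x=-15]
Obs: -15
Act: arbor inscribe[p=/cuvofu; c=fidri]
Obs: created
Act: arbor mkfold[p=/crazim]
Obs: ok
Act: arbor inscribe[p=/crazim/ligu; c=fu]
Obs: created
Act: arbor erase[p=/crazim]
Obs: ToolError: not empty
Act: arbor inscribe[p=/kiwol; c=nojak]
Obs: created
Act: arbor recite[p=/cuvofu]
Obs: fidri
Act: cruncher grow[x=-9/8]
Obs: -129/8
Act: arbor listout[p=/]
Obs: [crazim/, cuvofu, kiwol]
Act: datewheel lunge[n=-29]
Obs: 1888-08-30
Act: datewheel whichday[]
Obs: Thursday
Act: datewheel markday[d=1860-03-13]
Obs: 1860-03-13

Answer: {crazim/, crazim/ligu=fu, cuvofu=fidri, kiwol=nojak}


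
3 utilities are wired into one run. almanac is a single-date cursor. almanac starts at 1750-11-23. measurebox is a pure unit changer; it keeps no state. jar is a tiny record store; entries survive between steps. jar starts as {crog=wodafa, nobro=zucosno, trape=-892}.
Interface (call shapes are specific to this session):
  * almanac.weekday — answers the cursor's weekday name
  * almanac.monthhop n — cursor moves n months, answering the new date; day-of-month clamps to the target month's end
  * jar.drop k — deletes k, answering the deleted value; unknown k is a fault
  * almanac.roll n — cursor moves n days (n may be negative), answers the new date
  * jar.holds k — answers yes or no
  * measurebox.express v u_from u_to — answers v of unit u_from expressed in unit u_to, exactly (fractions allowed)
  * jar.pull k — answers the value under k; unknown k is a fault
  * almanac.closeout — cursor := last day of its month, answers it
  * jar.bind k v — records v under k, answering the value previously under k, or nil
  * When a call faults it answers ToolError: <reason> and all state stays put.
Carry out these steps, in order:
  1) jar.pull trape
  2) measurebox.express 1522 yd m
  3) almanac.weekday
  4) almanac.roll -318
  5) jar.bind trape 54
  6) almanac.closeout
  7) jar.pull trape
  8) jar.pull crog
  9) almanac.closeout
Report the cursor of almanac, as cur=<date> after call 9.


Answer: cur=1750-01-31

Derivation:
$ pull k: trape
:: -892
$ express v: 1522 u_from: yd u_to: m
:: 869823/625
$ weekday
:: Monday
$ roll n: -318
:: 1750-01-09
$ bind k: trape v: 54
:: -892
$ closeout
:: 1750-01-31
$ pull k: trape
:: 54
$ pull k: crog
:: wodafa
$ closeout
:: 1750-01-31


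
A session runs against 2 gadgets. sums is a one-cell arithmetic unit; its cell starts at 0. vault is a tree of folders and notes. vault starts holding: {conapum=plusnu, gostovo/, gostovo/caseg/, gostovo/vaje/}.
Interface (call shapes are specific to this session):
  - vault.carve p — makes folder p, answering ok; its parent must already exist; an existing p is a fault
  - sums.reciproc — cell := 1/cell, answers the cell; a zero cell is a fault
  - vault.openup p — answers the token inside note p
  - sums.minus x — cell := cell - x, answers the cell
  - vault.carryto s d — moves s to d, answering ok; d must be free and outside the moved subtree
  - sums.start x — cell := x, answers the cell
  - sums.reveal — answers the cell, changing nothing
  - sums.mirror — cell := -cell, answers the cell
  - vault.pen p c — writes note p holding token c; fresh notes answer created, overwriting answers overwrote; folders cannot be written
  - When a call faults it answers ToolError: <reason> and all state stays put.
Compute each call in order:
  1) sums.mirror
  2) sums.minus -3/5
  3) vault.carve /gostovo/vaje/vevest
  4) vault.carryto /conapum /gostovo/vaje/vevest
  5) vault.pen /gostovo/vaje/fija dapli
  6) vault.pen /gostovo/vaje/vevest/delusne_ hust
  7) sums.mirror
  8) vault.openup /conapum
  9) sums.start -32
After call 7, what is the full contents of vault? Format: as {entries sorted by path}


CALL mirror[]
RET  0
CALL minus[-3/5]
RET  3/5
CALL carve[/gostovo/vaje/vevest]
RET  ok
CALL carryto[/conapum; /gostovo/vaje/vevest]
RET  ToolError: exists
CALL pen[/gostovo/vaje/fija; dapli]
RET  created
CALL pen[/gostovo/vaje/vevest/delusne_; hust]
RET  created
CALL mirror[]
RET  -3/5
CALL openup[/conapum]
RET  plusnu
CALL start[-32]
RET  -32

Answer: {conapum=plusnu, gostovo/, gostovo/caseg/, gostovo/vaje/, gostovo/vaje/fija=dapli, gostovo/vaje/vevest/, gostovo/vaje/vevest/delusne_=hust}


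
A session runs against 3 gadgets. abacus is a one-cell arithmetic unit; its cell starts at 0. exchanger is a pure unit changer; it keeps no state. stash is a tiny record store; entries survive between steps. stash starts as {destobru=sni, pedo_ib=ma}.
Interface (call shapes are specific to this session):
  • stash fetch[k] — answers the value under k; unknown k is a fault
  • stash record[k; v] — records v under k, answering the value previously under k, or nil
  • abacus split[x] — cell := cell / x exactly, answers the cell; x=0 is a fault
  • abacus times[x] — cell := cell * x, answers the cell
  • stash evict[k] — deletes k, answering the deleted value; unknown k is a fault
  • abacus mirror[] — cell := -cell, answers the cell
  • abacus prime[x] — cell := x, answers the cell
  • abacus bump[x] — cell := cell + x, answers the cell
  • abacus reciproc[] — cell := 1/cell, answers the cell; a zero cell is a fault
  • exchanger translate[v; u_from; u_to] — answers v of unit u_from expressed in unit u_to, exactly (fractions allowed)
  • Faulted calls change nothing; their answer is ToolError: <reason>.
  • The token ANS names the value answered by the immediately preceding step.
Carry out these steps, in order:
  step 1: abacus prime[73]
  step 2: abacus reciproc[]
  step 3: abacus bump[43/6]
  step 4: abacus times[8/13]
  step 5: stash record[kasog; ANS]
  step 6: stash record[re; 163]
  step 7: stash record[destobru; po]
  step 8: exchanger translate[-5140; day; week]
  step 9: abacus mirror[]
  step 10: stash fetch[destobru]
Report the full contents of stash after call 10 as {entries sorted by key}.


Do: abacus prime[73]
See: 73
Do: abacus reciproc[]
See: 1/73
Do: abacus bump[43/6]
See: 3145/438
Do: abacus times[8/13]
See: 12580/2847
Do: stash record[kasog; ANS]
See: nil
Do: stash record[re; 163]
See: nil
Do: stash record[destobru; po]
See: sni
Do: exchanger translate[-5140; day; week]
See: -5140/7
Do: abacus mirror[]
See: -12580/2847
Do: stash fetch[destobru]
See: po

Answer: {destobru=po, kasog=12580/2847, pedo_ib=ma, re=163}


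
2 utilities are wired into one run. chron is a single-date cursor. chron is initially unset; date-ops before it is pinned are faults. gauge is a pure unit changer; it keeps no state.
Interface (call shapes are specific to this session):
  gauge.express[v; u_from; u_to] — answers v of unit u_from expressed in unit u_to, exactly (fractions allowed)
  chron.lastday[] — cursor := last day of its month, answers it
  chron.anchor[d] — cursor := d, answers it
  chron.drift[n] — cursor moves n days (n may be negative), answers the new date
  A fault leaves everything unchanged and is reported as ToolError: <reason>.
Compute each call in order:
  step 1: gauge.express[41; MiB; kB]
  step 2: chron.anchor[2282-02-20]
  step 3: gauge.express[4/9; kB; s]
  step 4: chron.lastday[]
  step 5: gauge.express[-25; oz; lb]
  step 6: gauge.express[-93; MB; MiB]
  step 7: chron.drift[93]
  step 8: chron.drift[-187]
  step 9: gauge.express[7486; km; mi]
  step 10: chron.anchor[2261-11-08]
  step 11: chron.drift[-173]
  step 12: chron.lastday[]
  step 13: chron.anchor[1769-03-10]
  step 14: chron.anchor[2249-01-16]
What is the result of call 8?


Step: gauge.express[v=41; u_from=MiB; u_to=kB]
Result: 5373952/125
Step: chron.anchor[d=2282-02-20]
Result: 2282-02-20
Step: gauge.express[v=4/9; u_from=kB; u_to=s]
Result: ToolError: incompatible units
Step: chron.lastday[]
Result: 2282-02-28
Step: gauge.express[v=-25; u_from=oz; u_to=lb]
Result: -25/16
Step: gauge.express[v=-93; u_from=MB; u_to=MiB]
Result: -1453125/16384
Step: chron.drift[n=93]
Result: 2282-06-01
Step: chron.drift[n=-187]
Result: 2281-11-26
Step: gauge.express[v=7486; u_from=km; u_to=mi]
Result: 58484375/12573
Step: chron.anchor[d=2261-11-08]
Result: 2261-11-08
Step: chron.drift[n=-173]
Result: 2261-05-19
Step: chron.lastday[]
Result: 2261-05-31
Step: chron.anchor[d=1769-03-10]
Result: 1769-03-10
Step: chron.anchor[d=2249-01-16]
Result: 2249-01-16

Answer: 2281-11-26


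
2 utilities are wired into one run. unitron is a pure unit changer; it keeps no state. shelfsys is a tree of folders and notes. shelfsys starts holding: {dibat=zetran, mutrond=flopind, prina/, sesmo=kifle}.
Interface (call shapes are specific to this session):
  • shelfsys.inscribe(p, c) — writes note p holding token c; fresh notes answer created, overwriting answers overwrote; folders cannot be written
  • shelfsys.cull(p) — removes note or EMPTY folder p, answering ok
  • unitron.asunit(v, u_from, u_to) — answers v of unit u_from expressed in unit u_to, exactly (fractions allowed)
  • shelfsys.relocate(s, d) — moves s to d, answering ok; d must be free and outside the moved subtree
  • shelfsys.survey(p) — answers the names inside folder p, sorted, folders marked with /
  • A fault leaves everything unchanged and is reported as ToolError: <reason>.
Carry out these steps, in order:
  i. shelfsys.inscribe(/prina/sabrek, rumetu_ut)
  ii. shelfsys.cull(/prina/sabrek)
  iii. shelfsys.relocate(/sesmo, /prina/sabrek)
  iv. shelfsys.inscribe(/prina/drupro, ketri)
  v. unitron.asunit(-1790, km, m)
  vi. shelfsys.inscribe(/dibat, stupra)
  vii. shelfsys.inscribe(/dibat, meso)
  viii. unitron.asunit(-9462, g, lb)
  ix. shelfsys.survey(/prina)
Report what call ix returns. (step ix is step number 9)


Answer: [drupro, sabrek]

Derivation:
·→ shelfsys.inscribe(/prina/sabrek, rumetu_ut)
·← created
·→ shelfsys.cull(/prina/sabrek)
·← ok
·→ shelfsys.relocate(/sesmo, /prina/sabrek)
·← ok
·→ shelfsys.inscribe(/prina/drupro, ketri)
·← created
·→ unitron.asunit(-1790, km, m)
·← -1790000
·→ shelfsys.inscribe(/dibat, stupra)
·← overwrote
·→ shelfsys.inscribe(/dibat, meso)
·← overwrote
·→ unitron.asunit(-9462, g, lb)
·← -946200000/45359237
·→ shelfsys.survey(/prina)
·← [drupro, sabrek]


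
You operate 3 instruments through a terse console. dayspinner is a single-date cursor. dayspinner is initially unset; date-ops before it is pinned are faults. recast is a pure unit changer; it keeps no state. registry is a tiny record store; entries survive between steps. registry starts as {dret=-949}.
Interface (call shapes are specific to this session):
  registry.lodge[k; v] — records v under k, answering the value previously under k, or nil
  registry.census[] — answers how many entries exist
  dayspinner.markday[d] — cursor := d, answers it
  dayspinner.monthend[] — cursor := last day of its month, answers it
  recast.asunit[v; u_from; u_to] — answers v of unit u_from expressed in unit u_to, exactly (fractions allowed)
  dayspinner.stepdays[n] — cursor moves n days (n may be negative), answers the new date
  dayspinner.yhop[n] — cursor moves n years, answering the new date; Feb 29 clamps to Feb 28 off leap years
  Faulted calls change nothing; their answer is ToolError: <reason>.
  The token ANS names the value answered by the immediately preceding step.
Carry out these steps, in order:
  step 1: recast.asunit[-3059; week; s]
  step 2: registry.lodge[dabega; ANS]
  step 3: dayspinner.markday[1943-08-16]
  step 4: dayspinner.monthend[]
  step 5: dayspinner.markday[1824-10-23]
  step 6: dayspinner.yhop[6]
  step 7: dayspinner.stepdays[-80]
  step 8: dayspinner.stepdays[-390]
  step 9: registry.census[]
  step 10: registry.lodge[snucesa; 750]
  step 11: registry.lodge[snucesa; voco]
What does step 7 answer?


Do: recast.asunit[v→-3059; u_from→week; u_to→s]
See: -1850083200
Do: registry.lodge[k→dabega; v→ANS]
See: nil
Do: dayspinner.markday[d→1943-08-16]
See: 1943-08-16
Do: dayspinner.monthend[]
See: 1943-08-31
Do: dayspinner.markday[d→1824-10-23]
See: 1824-10-23
Do: dayspinner.yhop[n→6]
See: 1830-10-23
Do: dayspinner.stepdays[n→-80]
See: 1830-08-04
Do: dayspinner.stepdays[n→-390]
See: 1829-07-10
Do: registry.census[]
See: 2
Do: registry.lodge[k→snucesa; v→750]
See: nil
Do: registry.lodge[k→snucesa; v→voco]
See: 750

Answer: 1830-08-04


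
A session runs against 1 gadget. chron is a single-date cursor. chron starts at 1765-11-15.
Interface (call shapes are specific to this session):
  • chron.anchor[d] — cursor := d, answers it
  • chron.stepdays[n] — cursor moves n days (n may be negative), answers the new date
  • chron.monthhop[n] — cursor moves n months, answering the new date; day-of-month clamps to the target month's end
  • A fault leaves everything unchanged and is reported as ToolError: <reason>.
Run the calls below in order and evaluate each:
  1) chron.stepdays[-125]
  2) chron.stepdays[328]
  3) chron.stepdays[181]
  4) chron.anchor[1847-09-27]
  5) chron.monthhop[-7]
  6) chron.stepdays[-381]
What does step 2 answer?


Answer: 1766-06-06

Derivation:
Step: chron.stepdays[-125]
Result: 1765-07-13
Step: chron.stepdays[328]
Result: 1766-06-06
Step: chron.stepdays[181]
Result: 1766-12-04
Step: chron.anchor[1847-09-27]
Result: 1847-09-27
Step: chron.monthhop[-7]
Result: 1847-02-27
Step: chron.stepdays[-381]
Result: 1846-02-11


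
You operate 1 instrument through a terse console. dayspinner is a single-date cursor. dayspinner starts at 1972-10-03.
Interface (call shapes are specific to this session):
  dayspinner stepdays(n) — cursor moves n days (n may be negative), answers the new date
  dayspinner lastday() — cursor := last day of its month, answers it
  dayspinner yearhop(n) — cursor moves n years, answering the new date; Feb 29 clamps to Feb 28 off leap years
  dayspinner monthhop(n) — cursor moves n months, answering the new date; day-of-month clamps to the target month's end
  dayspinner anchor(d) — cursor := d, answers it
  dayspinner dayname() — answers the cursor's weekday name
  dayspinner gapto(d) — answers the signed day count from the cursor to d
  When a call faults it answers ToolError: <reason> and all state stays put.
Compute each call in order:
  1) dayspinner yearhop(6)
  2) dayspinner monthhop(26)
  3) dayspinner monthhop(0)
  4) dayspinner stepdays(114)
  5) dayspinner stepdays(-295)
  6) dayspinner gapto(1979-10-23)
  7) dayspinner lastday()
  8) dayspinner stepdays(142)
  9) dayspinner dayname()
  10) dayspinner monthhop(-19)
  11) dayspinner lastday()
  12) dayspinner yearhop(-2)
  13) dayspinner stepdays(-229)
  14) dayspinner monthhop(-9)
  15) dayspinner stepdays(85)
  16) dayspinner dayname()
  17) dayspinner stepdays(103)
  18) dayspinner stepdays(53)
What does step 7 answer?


Answer: 1980-06-30

Derivation:
>>> dayspinner yearhop n: 6
  1978-10-03
>>> dayspinner monthhop n: 26
  1980-12-03
>>> dayspinner monthhop n: 0
  1980-12-03
>>> dayspinner stepdays n: 114
  1981-03-27
>>> dayspinner stepdays n: -295
  1980-06-05
>>> dayspinner gapto d: 1979-10-23
  -226
>>> dayspinner lastday
  1980-06-30
>>> dayspinner stepdays n: 142
  1980-11-19
>>> dayspinner dayname
  Wednesday
>>> dayspinner monthhop n: -19
  1979-04-19
>>> dayspinner lastday
  1979-04-30
>>> dayspinner yearhop n: -2
  1977-04-30
>>> dayspinner stepdays n: -229
  1976-09-13
>>> dayspinner monthhop n: -9
  1975-12-13
>>> dayspinner stepdays n: 85
  1976-03-07
>>> dayspinner dayname
  Sunday
>>> dayspinner stepdays n: 103
  1976-06-18
>>> dayspinner stepdays n: 53
  1976-08-10


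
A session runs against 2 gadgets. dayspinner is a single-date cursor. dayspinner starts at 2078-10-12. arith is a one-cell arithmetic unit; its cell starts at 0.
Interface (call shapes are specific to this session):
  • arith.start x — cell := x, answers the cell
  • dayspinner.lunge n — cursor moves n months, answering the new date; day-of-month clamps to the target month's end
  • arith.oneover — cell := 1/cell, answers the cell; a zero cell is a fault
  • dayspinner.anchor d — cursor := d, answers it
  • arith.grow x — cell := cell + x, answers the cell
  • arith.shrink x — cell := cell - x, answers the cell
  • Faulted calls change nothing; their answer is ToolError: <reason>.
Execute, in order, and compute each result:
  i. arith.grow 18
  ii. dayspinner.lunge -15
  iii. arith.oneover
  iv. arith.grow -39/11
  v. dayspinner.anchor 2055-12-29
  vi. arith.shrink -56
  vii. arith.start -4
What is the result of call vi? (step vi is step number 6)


I run arith.grow on x→18, and see 18.
I invoke dayspinner.lunge on n→-15, and get 2077-07-12.
I run arith.oneover(), giving 1/18.
I run arith.grow on x→-39/11, yielding -691/198.
Invoking dayspinner.anchor on d→2055-12-29: 2055-12-29.
I use arith.shrink on x→-56, → 10397/198.
I invoke arith.start on x→-4, and see -4.

Answer: 10397/198


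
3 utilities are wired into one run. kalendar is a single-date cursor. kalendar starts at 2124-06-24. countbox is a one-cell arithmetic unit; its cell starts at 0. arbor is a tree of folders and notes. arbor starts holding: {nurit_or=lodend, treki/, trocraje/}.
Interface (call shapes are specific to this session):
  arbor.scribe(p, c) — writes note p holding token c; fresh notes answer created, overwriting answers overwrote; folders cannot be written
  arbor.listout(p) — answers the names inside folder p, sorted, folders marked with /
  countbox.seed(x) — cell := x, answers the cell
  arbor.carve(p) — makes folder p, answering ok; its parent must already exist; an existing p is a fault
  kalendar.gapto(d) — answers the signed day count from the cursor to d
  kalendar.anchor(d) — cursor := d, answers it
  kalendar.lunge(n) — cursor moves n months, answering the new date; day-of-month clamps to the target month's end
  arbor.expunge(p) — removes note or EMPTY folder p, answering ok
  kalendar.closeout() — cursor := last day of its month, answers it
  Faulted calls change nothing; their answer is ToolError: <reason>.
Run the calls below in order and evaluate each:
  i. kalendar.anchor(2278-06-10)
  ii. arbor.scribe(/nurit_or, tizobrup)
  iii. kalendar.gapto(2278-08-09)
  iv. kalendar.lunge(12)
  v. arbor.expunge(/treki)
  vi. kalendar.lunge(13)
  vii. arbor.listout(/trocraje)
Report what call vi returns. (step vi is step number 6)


~$ kalendar.anchor d='2278-06-10'
= 2278-06-10
~$ arbor.scribe p='/nurit_or' c='tizobrup'
= overwrote
~$ kalendar.gapto d='2278-08-09'
= 60
~$ kalendar.lunge n='12'
= 2279-06-10
~$ arbor.expunge p='/treki'
= ok
~$ kalendar.lunge n='13'
= 2280-07-10
~$ arbor.listout p='/trocraje'
= []

Answer: 2280-07-10


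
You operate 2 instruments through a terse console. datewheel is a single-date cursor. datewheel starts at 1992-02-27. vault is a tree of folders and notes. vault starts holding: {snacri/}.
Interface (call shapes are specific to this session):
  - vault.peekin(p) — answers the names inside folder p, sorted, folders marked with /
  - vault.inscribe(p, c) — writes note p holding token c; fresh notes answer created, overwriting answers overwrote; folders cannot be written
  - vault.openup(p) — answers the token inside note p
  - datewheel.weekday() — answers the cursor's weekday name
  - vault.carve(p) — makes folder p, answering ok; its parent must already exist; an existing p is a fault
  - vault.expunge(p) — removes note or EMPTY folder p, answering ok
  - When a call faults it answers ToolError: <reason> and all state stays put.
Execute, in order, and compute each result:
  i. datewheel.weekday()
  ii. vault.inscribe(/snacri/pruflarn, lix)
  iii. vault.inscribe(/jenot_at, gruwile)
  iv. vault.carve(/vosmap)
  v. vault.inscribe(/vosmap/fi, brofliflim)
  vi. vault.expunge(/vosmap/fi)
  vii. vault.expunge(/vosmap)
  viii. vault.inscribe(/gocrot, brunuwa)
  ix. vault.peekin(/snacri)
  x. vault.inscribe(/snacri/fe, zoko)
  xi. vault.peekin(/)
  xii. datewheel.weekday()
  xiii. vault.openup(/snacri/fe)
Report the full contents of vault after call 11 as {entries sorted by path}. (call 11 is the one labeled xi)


Answer: {gocrot=brunuwa, jenot_at=gruwile, snacri/, snacri/fe=zoko, snacri/pruflarn=lix}

Derivation:
;; weekday() -> Thursday
;; inscribe(p=/snacri/pruflarn, c=lix) -> created
;; inscribe(p=/jenot_at, c=gruwile) -> created
;; carve(p=/vosmap) -> ok
;; inscribe(p=/vosmap/fi, c=brofliflim) -> created
;; expunge(p=/vosmap/fi) -> ok
;; expunge(p=/vosmap) -> ok
;; inscribe(p=/gocrot, c=brunuwa) -> created
;; peekin(p=/snacri) -> [pruflarn]
;; inscribe(p=/snacri/fe, c=zoko) -> created
;; peekin(p=/) -> [gocrot, jenot_at, snacri/]
;; weekday() -> Thursday
;; openup(p=/snacri/fe) -> zoko


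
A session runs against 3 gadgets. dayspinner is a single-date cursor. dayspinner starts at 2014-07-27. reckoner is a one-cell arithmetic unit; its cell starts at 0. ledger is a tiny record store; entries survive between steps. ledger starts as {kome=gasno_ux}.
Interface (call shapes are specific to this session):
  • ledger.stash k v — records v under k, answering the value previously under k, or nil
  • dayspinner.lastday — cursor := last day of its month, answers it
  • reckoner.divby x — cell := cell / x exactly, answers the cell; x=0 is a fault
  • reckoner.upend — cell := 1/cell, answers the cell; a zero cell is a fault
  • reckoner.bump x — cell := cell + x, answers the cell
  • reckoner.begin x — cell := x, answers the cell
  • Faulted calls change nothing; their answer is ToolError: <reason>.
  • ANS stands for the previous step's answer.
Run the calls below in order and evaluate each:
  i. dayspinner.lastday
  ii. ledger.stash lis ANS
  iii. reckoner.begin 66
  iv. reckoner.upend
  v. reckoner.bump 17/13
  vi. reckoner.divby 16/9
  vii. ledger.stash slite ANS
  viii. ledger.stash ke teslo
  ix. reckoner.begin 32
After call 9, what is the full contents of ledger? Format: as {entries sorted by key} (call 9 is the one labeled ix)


// 1. lastday() => 2014-07-31
// 2. stash(k='lis', v='ANS') => nil
// 3. begin(x='66') => 66
// 4. upend() => 1/66
// 5. bump(x='17/13') => 1135/858
// 6. divby(x='16/9') => 3405/4576
// 7. stash(k='slite', v='ANS') => nil
// 8. stash(k='ke', v='teslo') => nil
// 9. begin(x='32') => 32

Answer: {ke=teslo, kome=gasno_ux, lis=2014-07-31, slite=3405/4576}


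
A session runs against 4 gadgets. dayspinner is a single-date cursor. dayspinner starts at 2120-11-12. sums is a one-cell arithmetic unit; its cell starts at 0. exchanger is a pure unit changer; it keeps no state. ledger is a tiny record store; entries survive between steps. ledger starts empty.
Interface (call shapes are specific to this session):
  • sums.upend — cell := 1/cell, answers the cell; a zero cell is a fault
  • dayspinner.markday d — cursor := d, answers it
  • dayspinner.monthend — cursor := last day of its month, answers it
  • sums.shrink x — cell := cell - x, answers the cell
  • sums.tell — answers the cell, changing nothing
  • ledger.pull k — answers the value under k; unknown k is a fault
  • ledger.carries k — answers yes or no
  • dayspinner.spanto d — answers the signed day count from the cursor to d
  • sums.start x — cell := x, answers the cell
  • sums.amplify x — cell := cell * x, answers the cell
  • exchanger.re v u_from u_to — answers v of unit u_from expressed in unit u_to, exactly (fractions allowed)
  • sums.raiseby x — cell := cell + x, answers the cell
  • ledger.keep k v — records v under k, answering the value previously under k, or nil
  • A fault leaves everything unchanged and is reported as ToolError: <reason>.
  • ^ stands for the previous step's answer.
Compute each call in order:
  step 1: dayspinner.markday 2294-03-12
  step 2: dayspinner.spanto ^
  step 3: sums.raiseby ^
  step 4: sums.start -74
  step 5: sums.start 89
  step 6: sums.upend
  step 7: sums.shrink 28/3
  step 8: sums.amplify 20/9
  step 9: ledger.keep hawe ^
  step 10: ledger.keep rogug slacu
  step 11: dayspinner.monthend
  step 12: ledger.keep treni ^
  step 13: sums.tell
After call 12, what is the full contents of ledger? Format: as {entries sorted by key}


Answer: {hawe=-49780/2403, rogug=slacu, treni=2294-03-31}

Derivation:
CALL markday[2294-03-12]
RET  2294-03-12
CALL spanto[^]
RET  0
CALL raiseby[^]
RET  0
CALL start[-74]
RET  -74
CALL start[89]
RET  89
CALL upend[]
RET  1/89
CALL shrink[28/3]
RET  -2489/267
CALL amplify[20/9]
RET  -49780/2403
CALL keep[hawe; ^]
RET  nil
CALL keep[rogug; slacu]
RET  nil
CALL monthend[]
RET  2294-03-31
CALL keep[treni; ^]
RET  nil
CALL tell[]
RET  -49780/2403


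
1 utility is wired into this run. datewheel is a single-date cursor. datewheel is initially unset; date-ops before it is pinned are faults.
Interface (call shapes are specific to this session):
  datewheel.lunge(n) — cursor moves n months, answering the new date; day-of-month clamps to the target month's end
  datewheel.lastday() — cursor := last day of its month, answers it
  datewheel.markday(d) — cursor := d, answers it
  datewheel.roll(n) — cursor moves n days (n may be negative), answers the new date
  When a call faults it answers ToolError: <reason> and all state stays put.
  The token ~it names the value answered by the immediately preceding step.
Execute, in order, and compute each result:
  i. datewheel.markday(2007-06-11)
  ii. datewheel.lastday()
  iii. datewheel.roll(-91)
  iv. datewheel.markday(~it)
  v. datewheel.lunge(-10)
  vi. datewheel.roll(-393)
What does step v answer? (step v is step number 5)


Answer: 2006-05-31

Derivation:
~$ datewheel.markday d=2007-06-11
:: 2007-06-11
~$ datewheel.lastday
:: 2007-06-30
~$ datewheel.roll n=-91
:: 2007-03-31
~$ datewheel.markday d=~it
:: 2007-03-31
~$ datewheel.lunge n=-10
:: 2006-05-31
~$ datewheel.roll n=-393
:: 2005-05-03


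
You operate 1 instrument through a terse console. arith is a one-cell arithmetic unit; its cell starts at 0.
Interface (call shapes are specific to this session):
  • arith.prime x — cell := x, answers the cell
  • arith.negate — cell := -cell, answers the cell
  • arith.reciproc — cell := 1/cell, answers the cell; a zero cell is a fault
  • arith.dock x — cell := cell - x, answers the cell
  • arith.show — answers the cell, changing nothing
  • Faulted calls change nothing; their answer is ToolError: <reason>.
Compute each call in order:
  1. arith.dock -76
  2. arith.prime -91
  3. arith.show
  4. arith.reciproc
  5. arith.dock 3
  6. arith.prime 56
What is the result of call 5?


;; 1. arith.dock(-76) ~> 76
;; 2. arith.prime(-91) ~> -91
;; 3. arith.show() ~> -91
;; 4. arith.reciproc() ~> -1/91
;; 5. arith.dock(3) ~> -274/91
;; 6. arith.prime(56) ~> 56

Answer: -274/91


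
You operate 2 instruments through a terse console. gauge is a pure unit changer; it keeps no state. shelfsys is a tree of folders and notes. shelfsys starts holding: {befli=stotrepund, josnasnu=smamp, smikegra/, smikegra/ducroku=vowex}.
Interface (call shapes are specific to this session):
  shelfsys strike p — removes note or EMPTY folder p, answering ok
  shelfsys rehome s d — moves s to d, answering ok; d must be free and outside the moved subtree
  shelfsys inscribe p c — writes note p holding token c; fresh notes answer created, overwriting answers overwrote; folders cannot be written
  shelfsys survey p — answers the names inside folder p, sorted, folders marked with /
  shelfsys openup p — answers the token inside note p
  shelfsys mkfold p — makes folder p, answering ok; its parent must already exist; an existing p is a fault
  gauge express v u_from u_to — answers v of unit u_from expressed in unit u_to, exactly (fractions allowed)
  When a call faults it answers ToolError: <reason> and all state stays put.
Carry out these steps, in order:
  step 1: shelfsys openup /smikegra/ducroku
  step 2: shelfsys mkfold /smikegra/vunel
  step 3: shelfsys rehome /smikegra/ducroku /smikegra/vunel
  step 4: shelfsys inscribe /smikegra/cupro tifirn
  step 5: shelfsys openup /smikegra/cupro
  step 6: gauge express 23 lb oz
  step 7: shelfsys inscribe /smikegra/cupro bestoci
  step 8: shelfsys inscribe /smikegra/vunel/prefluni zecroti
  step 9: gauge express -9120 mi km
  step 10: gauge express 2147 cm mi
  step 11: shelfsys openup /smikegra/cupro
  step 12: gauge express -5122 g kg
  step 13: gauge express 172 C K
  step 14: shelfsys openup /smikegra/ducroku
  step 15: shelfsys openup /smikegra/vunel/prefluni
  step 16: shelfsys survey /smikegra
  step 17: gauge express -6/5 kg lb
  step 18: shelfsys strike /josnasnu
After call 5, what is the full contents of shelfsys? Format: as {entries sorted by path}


Then shelfsys openup with p='/smikegra/ducroku', which returns vowex.
Next I call shelfsys mkfold with p='/smikegra/vunel', — result: ok.
I call shelfsys rehome with s='/smikegra/ducroku', d='/smikegra/vunel', yielding ToolError: exists.
Now I run shelfsys inscribe with p='/smikegra/cupro', c='tifirn', giving created.
Now I run shelfsys openup with p='/smikegra/cupro', which returns tifirn.
Next I call gauge express with v='23', u_from='lb', u_to='oz': 368.
Next I call shelfsys inscribe with p='/smikegra/cupro', c='bestoci', and get overwrote.
Using shelfsys inscribe with p='/smikegra/vunel/prefluni', c='zecroti', → created.
Then gauge express with v='-9120', u_from='mi', u_to='km', yielding -45866304/3125.
I use gauge express with v='2147', u_from='cm', u_to='mi', and observe 10735/804672.
I try shelfsys openup with p='/smikegra/cupro': bestoci.
Invoking gauge express with v='-5122', u_from='g', u_to='kg', which returns -2561/500.
Now I run gauge express with v='172', u_from='C', u_to='K', and observe 8903/20.
I invoke shelfsys openup with p='/smikegra/ducroku', and see vowex.
Using shelfsys openup with p='/smikegra/vunel/prefluni', yielding zecroti.
I try shelfsys survey with p='/smikegra', — result: [cupro, ducroku, vunel/].
Invoking gauge express with v='-6/5', u_from='kg', u_to='lb', and get -120000000/45359237.
Now I run shelfsys strike with p='/josnasnu', giving ok.

Answer: {befli=stotrepund, josnasnu=smamp, smikegra/, smikegra/cupro=tifirn, smikegra/ducroku=vowex, smikegra/vunel/}


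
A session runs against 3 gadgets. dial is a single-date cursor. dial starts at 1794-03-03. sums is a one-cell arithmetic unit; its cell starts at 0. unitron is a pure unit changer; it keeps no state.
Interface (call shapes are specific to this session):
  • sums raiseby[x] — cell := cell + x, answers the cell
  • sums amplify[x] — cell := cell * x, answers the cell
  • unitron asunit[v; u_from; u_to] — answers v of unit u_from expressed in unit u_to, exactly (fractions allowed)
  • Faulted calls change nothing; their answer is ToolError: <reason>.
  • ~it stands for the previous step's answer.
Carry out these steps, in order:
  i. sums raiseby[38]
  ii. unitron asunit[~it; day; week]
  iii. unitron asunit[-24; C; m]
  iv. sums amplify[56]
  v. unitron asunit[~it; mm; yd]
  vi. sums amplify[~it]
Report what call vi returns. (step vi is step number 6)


Answer: 5660480/1143

Derivation:
CALL sums raiseby[38]
RET  38
CALL unitron asunit[~it; day; week]
RET  38/7
CALL unitron asunit[-24; C; m]
RET  ToolError: incompatible units
CALL sums amplify[56]
RET  2128
CALL unitron asunit[~it; mm; yd]
RET  2660/1143
CALL sums amplify[~it]
RET  5660480/1143
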